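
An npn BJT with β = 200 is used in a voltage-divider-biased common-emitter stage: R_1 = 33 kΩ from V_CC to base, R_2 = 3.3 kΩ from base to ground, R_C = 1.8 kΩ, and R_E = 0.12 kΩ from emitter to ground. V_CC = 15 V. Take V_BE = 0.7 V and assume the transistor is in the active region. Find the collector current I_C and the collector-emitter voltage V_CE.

I_C ≈ 4.9 mA, V_CE ≈ 5.6 V

Thevenize the base divider: V_Th = V_CC·R_2/(R_1+R_2) = 15×3.3/36.3 = 1.36 V, R_Th = R_1‖R_2 = 3 kΩ.
Base-emitter loop: V_Th = I_B·R_Th + V_BE + (β+1)I_B·R_E, so I_B = (1.36 − 0.7) / (3 + 201×0.12) = 0.0245 mA.
I_C = β·I_B = 200×0.0245 = 4.89 mA, and I_E = (β+1)I_B = 4.92 mA.
V_CE = V_CC − I_C·R_C − I_E·R_E = 15 − 4.89×1.8 − 4.92×0.12 = 5.6 V.
V_CE = 5.6 V > 0.2 V confirms active-region operation.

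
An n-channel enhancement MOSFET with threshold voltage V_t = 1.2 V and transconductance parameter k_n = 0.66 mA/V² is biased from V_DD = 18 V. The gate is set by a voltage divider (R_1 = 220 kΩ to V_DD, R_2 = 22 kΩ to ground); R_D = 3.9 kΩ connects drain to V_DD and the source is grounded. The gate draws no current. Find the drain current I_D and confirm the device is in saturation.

V_G = V_DD·R_2/(R_1+R_2) = 18×22/242 = 1.64 V. With the source grounded, V_GS = V_G = 1.64 V.
Assume saturation: I_D = (k_n/2)(V_GS − V_t)² = (0.66/2)×(1.64 − 1.2)² = 0.33×0.436² = 0.0628 mA.
V_DS = V_DD − I_D·R_D = 18 − 0.0628×3.9 = 17.8 V.
Saturation requires V_DS ≥ V_GS − V_t = 0.436 V; 17.8 ≥ 0.436 ✓.

I_D ≈ 0.063 mA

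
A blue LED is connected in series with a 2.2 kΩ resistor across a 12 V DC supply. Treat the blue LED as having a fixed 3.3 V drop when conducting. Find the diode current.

I ≈ 4 mA

KVL around the loop: 12 = V_D + I·R = 3.3 + I × 2.2 kΩ.
So I = (12 − 3.3) / 2.2 kΩ = 8.7 / 2.2 = 3.95 mA.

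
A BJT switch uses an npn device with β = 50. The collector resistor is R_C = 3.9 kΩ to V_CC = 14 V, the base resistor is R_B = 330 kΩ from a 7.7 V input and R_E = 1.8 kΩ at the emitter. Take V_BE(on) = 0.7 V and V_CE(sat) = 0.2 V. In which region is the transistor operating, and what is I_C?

Assume active. Base-emitter loop: I_B = (V_BB − V_BE)/(R_B + (β+1)R_E) = (7.7 − 0.7)/(330 + 51×1.8) = 0.0166 mA.
I_C = β·I_B = 50×0.0166 = 0.83 mA.
V_CE = V_CC − I_C·R_C − I_E·R_E = 14 − 0.83×3.9 − 0.846×1.8 = 9.24 V > V_CE(sat), so the active-region assumption holds.

active; I_C ≈ 0.83 mA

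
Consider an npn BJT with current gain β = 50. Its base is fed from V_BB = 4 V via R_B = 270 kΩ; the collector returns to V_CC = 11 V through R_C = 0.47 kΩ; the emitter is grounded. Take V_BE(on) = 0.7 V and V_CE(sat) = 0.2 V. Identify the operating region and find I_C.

active; I_C ≈ 0.61 mA

Assume active. Base-emitter loop: I_B = (V_BB − V_BE)/R_B = (4 − 0.7)/270 = 0.0122 mA.
I_C = β·I_B = 50×0.0122 = 0.611 mA.
V_CE = V_CC − I_C·R_C = 11 − 0.611×0.47 = 10.7 V > V_CE(sat), so the active-region assumption holds.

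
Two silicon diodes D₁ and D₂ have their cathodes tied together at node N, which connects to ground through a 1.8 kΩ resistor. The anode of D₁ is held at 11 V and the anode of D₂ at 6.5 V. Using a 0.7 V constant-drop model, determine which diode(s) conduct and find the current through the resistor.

Only D₁ conducts; I_R ≈ 5.7 mA

Assume both conduct. Then node N would need to be at both 11−0.7 = 10.3 V and 6.5−0.7 = 5.8 V, which is impossible.
Assume only D₁ conducts: V_N = 11 − 0.7 = 10.3 V, so I_R = 10.3/1.8 = 5.72 mA.
Check D₂: its anode-to-cathode voltage is 6.5 − 10.3 = -3.8 V < 0.7 V, so it is off. The assumption is consistent.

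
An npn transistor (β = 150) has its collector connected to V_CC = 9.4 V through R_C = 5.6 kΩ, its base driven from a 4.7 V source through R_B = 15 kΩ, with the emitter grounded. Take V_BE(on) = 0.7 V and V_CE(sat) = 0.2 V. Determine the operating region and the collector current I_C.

saturation; I_C ≈ 1.6 mA

Assume active: I_B = (4.7 − 0.7)/15 = 0.267 mA, giving I_C = β·I_B = 40 mA.
But then V_CE = 9.4 − 40×5.6 = -215 V < V_CE(sat) = 0.2 V — impossible in the active region.
So the transistor is saturated. With V_CE = 0.2 V, I_C = (V_CC − 0.2)/R_C = 9.2/5.6 = 1.64 mA.
Check: β·I_B = 40 mA > I_C = 1.64 mA, confirming saturation.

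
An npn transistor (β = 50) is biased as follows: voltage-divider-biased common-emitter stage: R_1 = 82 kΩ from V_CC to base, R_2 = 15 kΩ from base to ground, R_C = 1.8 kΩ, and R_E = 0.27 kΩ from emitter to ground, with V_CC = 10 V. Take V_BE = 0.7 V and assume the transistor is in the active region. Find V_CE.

Thevenize the base divider: V_Th = V_CC·R_2/(R_1+R_2) = 10×15/97 = 1.55 V, R_Th = R_1‖R_2 = 12.7 kΩ.
Base-emitter loop: V_Th = I_B·R_Th + V_BE + (β+1)I_B·R_E, so I_B = (1.55 − 0.7) / (12.7 + 51×0.27) = 0.032 mA.
I_C = β·I_B = 50×0.032 = 1.6 mA, and I_E = (β+1)I_B = 1.63 mA.
V_CE = V_CC − I_C·R_C − I_E·R_E = 10 − 1.6×1.8 − 1.63×0.27 = 6.68 V.
V_CE = 6.68 V > 0.2 V confirms active-region operation.

V_CE ≈ 6.7 V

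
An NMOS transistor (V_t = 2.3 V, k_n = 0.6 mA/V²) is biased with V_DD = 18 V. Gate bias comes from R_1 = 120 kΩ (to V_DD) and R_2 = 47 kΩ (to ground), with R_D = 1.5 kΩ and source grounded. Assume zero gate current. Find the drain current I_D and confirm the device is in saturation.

I_D ≈ 2.3 mA

V_G = V_DD·R_2/(R_1+R_2) = 18×47/167 = 5.07 V. With the source grounded, V_GS = V_G = 5.07 V.
Assume saturation: I_D = (k_n/2)(V_GS − V_t)² = (0.6/2)×(5.07 − 2.3)² = 0.3×2.77² = 2.3 mA.
V_DS = V_DD − I_D·R_D = 18 − 2.3×1.5 = 14.6 V.
Saturation requires V_DS ≥ V_GS − V_t = 2.77 V; 14.6 ≥ 2.77 ✓.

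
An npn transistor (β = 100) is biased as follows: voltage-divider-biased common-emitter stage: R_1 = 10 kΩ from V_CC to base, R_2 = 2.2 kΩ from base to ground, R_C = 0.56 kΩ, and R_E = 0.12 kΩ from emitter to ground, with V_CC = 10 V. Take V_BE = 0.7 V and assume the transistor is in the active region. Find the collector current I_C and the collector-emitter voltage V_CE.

I_C ≈ 7.9 mA, V_CE ≈ 4.6 V

Thevenize the base divider: V_Th = V_CC·R_2/(R_1+R_2) = 10×2.2/12.2 = 1.8 V, R_Th = R_1‖R_2 = 1.8 kΩ.
Base-emitter loop: V_Th = I_B·R_Th + V_BE + (β+1)I_B·R_E, so I_B = (1.8 − 0.7) / (1.8 + 101×0.12) = 0.0792 mA.
I_C = β·I_B = 100×0.0792 = 7.92 mA, and I_E = (β+1)I_B = 8 mA.
V_CE = V_CC − I_C·R_C − I_E·R_E = 10 − 7.92×0.56 − 8×0.12 = 4.6 V.
V_CE = 4.6 V > 0.2 V confirms active-region operation.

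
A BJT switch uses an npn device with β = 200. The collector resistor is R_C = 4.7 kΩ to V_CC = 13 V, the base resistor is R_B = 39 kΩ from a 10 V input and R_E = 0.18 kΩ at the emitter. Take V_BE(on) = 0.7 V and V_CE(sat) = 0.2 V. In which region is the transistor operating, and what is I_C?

Assume active: I_B = (10 − 0.7)/(39 + 201×0.18) = 0.124 mA, I_C = β·I_B = 24.7 mA.
Then V_CE = 13 − 24.7×4.7 − 24.9×0.18 = -108 V < 0.2 V — the active assumption fails.
Re-solve with V_CE = 0.2 V. KCL at the emitter: V_E/R_E = (V_BB−0.7−V_E)/R_B + (V_CC−0.2−V_E)/R_C, giving V_E = 0.511 V.
I_C = (V_CC − 0.2 − V_E)/R_C = (12.8 − 0.511)/4.7 = 2.61 mA.
Check: I_B = (9.3 − 0.511)/39 = 0.225 mA, and β·I_B = 45.1 mA > I_C, confirming saturation.

saturation; I_C ≈ 2.6 mA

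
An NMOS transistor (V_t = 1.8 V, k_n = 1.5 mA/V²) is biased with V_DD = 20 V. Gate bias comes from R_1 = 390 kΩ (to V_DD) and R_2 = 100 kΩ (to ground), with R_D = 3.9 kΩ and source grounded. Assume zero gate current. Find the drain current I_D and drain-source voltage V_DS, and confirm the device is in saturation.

I_D ≈ 3.9 mA, V_DS ≈ 4.8 V

V_G = V_DD·R_2/(R_1+R_2) = 20×100/490 = 4.08 V. With the source grounded, V_GS = V_G = 4.08 V.
Assume saturation: I_D = (k_n/2)(V_GS − V_t)² = (1.5/2)×(4.08 − 1.8)² = 0.75×2.28² = 3.9 mA.
V_DS = V_DD − I_D·R_D = 20 − 3.9×3.9 = 4.77 V.
Saturation requires V_DS ≥ V_GS − V_t = 2.28 V; 4.77 ≥ 2.28 ✓.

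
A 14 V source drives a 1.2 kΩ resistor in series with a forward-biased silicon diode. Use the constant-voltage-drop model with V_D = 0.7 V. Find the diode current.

KVL around the loop: 14 = V_D + I·R = 0.7 + I × 1.2 kΩ.
So I = (14 − 0.7) / 1.2 kΩ = 13.3 / 1.2 = 11.1 mA.

I ≈ 11 mA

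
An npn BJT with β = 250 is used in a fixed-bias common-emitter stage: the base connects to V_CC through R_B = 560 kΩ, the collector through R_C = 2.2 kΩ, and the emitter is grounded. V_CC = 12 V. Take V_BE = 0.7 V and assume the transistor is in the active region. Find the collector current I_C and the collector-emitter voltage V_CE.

Base loop: V_CC = I_B·R_B + V_BE, so I_B = (12 − 0.7)/560 kΩ = 0.0202 mA.
In the active region I_C = β·I_B = 250 × 0.0202 = 5.04 mA.
Collector loop: V_CE = V_CC − I_C·R_C = 12 − 5.04×2.2 = 0.902 V.
Since V_CE = 0.902 V > V_CE(sat) ≈ 0.2 V, the transistor is in the active region as assumed.

I_C ≈ 5 mA, V_CE ≈ 0.9 V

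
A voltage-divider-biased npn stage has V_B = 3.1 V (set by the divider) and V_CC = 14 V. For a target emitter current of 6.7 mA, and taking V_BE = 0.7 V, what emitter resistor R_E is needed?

V_E = V_B − V_BE = 3.1 − 0.7 = 2.4 V.
R_E = V_E / I_E = 2.4 / 6.7 = 0.358 kΩ.

R_E ≈ 0.36 kΩ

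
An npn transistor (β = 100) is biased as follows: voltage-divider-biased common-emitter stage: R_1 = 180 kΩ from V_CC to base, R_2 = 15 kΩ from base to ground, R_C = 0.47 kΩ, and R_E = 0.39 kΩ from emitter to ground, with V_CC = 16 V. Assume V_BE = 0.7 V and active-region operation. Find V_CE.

Thevenize the base divider: V_Th = V_CC·R_2/(R_1+R_2) = 16×15/195 = 1.23 V, R_Th = R_1‖R_2 = 13.8 kΩ.
Base-emitter loop: V_Th = I_B·R_Th + V_BE + (β+1)I_B·R_E, so I_B = (1.23 − 0.7) / (13.8 + 101×0.39) = 0.00997 mA.
I_C = β·I_B = 100×0.00997 = 0.997 mA, and I_E = (β+1)I_B = 1.01 mA.
V_CE = V_CC − I_C·R_C − I_E·R_E = 16 − 0.997×0.47 − 1.01×0.39 = 15.1 V.
V_CE = 15.1 V > 0.2 V confirms active-region operation.

V_CE ≈ 15 V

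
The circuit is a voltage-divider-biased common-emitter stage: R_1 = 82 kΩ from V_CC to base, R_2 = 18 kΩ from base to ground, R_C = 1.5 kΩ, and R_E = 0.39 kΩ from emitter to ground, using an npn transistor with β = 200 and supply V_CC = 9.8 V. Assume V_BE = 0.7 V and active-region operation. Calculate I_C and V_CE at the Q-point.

I_C ≈ 2.3 mA, V_CE ≈ 5.5 V

Thevenize the base divider: V_Th = V_CC·R_2/(R_1+R_2) = 9.8×18/100 = 1.76 V, R_Th = R_1‖R_2 = 14.8 kΩ.
Base-emitter loop: V_Th = I_B·R_Th + V_BE + (β+1)I_B·R_E, so I_B = (1.76 − 0.7) / (14.8 + 201×0.39) = 0.0114 mA.
I_C = β·I_B = 200×0.0114 = 2.28 mA, and I_E = (β+1)I_B = 2.3 mA.
V_CE = V_CC − I_C·R_C − I_E·R_E = 9.8 − 2.28×1.5 − 2.3×0.39 = 5.48 V.
V_CE = 5.48 V > 0.2 V confirms active-region operation.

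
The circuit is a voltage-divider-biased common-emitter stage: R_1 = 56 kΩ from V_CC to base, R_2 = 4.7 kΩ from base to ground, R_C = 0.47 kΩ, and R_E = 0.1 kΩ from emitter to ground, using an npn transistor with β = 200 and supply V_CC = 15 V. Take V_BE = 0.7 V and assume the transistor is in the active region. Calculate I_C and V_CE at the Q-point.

Thevenize the base divider: V_Th = V_CC·R_2/(R_1+R_2) = 15×4.7/60.7 = 1.16 V, R_Th = R_1‖R_2 = 4.34 kΩ.
Base-emitter loop: V_Th = I_B·R_Th + V_BE + (β+1)I_B·R_E, so I_B = (1.16 − 0.7) / (4.34 + 201×0.1) = 0.0189 mA.
I_C = β·I_B = 200×0.0189 = 3.78 mA, and I_E = (β+1)I_B = 3.8 mA.
V_CE = V_CC − I_C·R_C − I_E·R_E = 15 − 3.78×0.47 − 3.8×0.1 = 12.8 V.
V_CE = 12.8 V > 0.2 V confirms active-region operation.

I_C ≈ 3.8 mA, V_CE ≈ 13 V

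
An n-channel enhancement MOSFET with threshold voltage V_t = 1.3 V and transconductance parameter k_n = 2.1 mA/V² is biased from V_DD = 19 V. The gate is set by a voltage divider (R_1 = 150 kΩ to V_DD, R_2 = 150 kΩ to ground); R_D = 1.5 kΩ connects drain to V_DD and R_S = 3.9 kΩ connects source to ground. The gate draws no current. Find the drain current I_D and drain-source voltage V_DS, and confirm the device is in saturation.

I_D ≈ 1.8 mA, V_DS ≈ 9.4 V

V_G = V_DD·R_2/(R_1+R_2) = 19×150/300 = 9.5 V.
Assume saturation: I_D = (k_n/2)(V_GS − V_t)² with V_GS = V_G − I_D·R_S = 9.5 − 3.9·I_D.
Substituting gives 16·I_D² − 68.2·I_D + 70.6 = 0, with roots I_D = 1.77 or 2.5 mA.
The root I_D = 2.5 mA gives V_GS = -0.242 V ≤ V_t, so take I_D = 1.77 mA.
Then V_GS = 2.6 V and V_DS = V_DD − I_D(R_D+R_S) = 19 − 1.77×5.4 = 9.44 V.
Saturation requires V_DS ≥ V_GS − V_t = 1.3 V; 9.44 ≥ 1.3 ✓.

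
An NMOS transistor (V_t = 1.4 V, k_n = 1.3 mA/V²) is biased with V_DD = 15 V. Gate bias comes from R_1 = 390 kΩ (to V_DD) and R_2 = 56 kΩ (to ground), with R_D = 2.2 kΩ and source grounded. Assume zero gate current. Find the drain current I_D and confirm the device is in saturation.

I_D ≈ 0.15 mA

V_G = V_DD·R_2/(R_1+R_2) = 15×56/446 = 1.88 V. With the source grounded, V_GS = V_G = 1.88 V.
Assume saturation: I_D = (k_n/2)(V_GS − V_t)² = (1.3/2)×(1.88 − 1.4)² = 0.65×0.483² = 0.152 mA.
V_DS = V_DD − I_D·R_D = 15 − 0.152×2.2 = 14.7 V.
Saturation requires V_DS ≥ V_GS − V_t = 0.483 V; 14.7 ≥ 0.483 ✓.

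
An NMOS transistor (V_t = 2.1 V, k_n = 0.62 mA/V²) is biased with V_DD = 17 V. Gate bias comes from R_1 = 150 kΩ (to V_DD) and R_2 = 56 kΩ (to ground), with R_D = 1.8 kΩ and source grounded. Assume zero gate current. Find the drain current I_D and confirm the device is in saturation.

V_G = V_DD·R_2/(R_1+R_2) = 17×56/206 = 4.62 V. With the source grounded, V_GS = V_G = 4.62 V.
Assume saturation: I_D = (k_n/2)(V_GS − V_t)² = (0.62/2)×(4.62 − 2.1)² = 0.31×2.52² = 1.97 mA.
V_DS = V_DD − I_D·R_D = 17 − 1.97×1.8 = 13.5 V.
Saturation requires V_DS ≥ V_GS − V_t = 2.52 V; 13.5 ≥ 2.52 ✓.

I_D ≈ 2 mA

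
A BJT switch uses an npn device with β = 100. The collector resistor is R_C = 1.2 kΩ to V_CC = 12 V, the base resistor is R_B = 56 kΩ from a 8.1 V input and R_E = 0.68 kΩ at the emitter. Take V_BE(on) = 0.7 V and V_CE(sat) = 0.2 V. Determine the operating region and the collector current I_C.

Assume active. Base-emitter loop: I_B = (V_BB − V_BE)/(R_B + (β+1)R_E) = (8.1 − 0.7)/(56 + 101×0.68) = 0.0594 mA.
I_C = β·I_B = 100×0.0594 = 5.94 mA.
V_CE = V_CC − I_C·R_C − I_E·R_E = 12 − 5.94×1.2 − 5.99×0.68 = 0.801 V > V_CE(sat), so the active-region assumption holds.

active; I_C ≈ 5.9 mA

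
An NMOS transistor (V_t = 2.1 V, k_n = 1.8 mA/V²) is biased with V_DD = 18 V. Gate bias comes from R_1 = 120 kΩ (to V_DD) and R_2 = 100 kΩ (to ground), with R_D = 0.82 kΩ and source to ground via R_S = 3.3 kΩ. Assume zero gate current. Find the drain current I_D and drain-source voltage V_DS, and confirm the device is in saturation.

I_D ≈ 1.5 mA, V_DS ≈ 12 V

V_G = V_DD·R_2/(R_1+R_2) = 18×100/220 = 8.18 V.
Assume saturation: I_D = (k_n/2)(V_GS − V_t)² with V_GS = V_G − I_D·R_S = 8.18 − 3.3·I_D.
Substituting gives 9.8·I_D² − 37.1·I_D + 33.3 = 0, with roots I_D = 1.46 or 2.33 mA.
The root I_D = 2.33 mA gives V_GS = 0.491 V ≤ V_t, so take I_D = 1.46 mA.
Then V_GS = 3.37 V and V_DS = V_DD − I_D(R_D+R_S) = 18 − 1.46×4.12 = 12 V.
Saturation requires V_DS ≥ V_GS − V_t = 1.27 V; 12 ≥ 1.27 ✓.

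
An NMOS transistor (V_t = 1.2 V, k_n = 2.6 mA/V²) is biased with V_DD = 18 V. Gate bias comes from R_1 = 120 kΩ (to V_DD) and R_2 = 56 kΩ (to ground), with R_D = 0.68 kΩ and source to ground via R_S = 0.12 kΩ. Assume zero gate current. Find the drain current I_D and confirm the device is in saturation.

V_G = V_DD·R_2/(R_1+R_2) = 18×56/176 = 5.73 V.
Assume saturation: I_D = (k_n/2)(V_GS − V_t)² with V_GS = V_G − I_D·R_S = 5.73 − 0.12·I_D.
Substituting gives 0.0187·I_D² − 2.41·I_D + 26.6 = 0, with roots I_D = 12.2 or 117 mA.
The root I_D = 117 mA gives V_GS = -8.27 V ≤ V_t, so take I_D = 12.2 mA.
Then V_GS = 4.26 V and V_DS = V_DD − I_D(R_D+R_S) = 18 − 12.2×0.8 = 8.24 V.
Saturation requires V_DS ≥ V_GS − V_t = 3.06 V; 8.24 ≥ 3.06 ✓.

I_D ≈ 12 mA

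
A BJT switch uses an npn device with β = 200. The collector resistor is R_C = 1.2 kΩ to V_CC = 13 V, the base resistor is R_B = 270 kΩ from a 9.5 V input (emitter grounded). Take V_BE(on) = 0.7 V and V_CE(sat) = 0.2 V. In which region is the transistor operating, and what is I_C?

Assume active. Base-emitter loop: I_B = (V_BB − V_BE)/R_B = (9.5 − 0.7)/270 = 0.0326 mA.
I_C = β·I_B = 200×0.0326 = 6.52 mA.
V_CE = V_CC − I_C·R_C = 13 − 6.52×1.2 = 5.18 V > V_CE(sat), so the active-region assumption holds.

active; I_C ≈ 6.5 mA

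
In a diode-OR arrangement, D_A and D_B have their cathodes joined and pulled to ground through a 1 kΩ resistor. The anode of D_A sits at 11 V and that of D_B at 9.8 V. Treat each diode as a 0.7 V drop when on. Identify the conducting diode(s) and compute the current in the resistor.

Assume both conduct. Then node N would need to be at both 11−0.7 = 10.3 V and 9.8−0.7 = 9.1 V, which is impossible.
Assume only D_A conducts: V_N = 11 − 0.7 = 10.3 V, so I_R = 10.3/1 = 10.3 mA.
Check D_B: its anode-to-cathode voltage is 9.8 − 10.3 = -0.5 V < 0.7 V, so it is off. The assumption is consistent.

Only D_A conducts; I_R ≈ 10 mA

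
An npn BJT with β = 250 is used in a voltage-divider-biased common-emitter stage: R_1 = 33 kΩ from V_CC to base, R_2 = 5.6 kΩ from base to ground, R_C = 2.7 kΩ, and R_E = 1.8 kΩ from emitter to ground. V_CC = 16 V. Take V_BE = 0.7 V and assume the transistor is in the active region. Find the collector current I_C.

I_C ≈ 0.89 mA

Thevenize the base divider: V_Th = V_CC·R_2/(R_1+R_2) = 16×5.6/38.6 = 2.32 V, R_Th = R_1‖R_2 = 4.79 kΩ.
Base-emitter loop: V_Th = I_B·R_Th + V_BE + (β+1)I_B·R_E, so I_B = (2.32 − 0.7) / (4.79 + 251×1.8) = 0.00355 mA.
I_C = β·I_B = 250×0.00355 = 0.888 mA, and I_E = (β+1)I_B = 0.891 mA.
V_CE = V_CC − I_C·R_C − I_E·R_E = 16 − 0.888×2.7 − 0.891×1.8 = 12 V.
V_CE = 12 V > 0.2 V confirms active-region operation.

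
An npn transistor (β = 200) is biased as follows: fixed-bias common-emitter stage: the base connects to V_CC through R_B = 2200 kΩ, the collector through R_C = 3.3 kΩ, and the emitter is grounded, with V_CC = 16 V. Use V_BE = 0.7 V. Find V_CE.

Base loop: V_CC = I_B·R_B + V_BE, so I_B = (16 − 0.7)/2200 kΩ = 0.00695 mA.
In the active region I_C = β·I_B = 200 × 0.00695 = 1.39 mA.
Collector loop: V_CE = V_CC − I_C·R_C = 16 − 1.39×3.3 = 11.4 V.
Since V_CE = 11.4 V > V_CE(sat) ≈ 0.2 V, the transistor is in the active region as assumed.

V_CE ≈ 11 V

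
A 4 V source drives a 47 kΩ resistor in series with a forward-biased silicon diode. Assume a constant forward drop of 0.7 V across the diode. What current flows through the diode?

I ≈ 0.07 mA

KVL around the loop: 4 = V_D + I·R = 0.7 + I × 47 kΩ.
So I = (4 − 0.7) / 47 kΩ = 3.3 / 47 = 0.0702 mA.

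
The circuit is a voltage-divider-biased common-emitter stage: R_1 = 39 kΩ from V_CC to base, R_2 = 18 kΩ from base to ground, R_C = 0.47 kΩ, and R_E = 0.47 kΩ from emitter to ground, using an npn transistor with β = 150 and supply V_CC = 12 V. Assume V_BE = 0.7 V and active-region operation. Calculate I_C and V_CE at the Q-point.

I_C ≈ 5.6 mA, V_CE ≈ 6.8 V

Thevenize the base divider: V_Th = V_CC·R_2/(R_1+R_2) = 12×18/57 = 3.79 V, R_Th = R_1‖R_2 = 12.3 kΩ.
Base-emitter loop: V_Th = I_B·R_Th + V_BE + (β+1)I_B·R_E, so I_B = (3.79 − 0.7) / (12.3 + 151×0.47) = 0.0371 mA.
I_C = β·I_B = 150×0.0371 = 5.56 mA, and I_E = (β+1)I_B = 5.6 mA.
V_CE = V_CC − I_C·R_C − I_E·R_E = 12 − 5.56×0.47 − 5.6×0.47 = 6.75 V.
V_CE = 6.75 V > 0.2 V confirms active-region operation.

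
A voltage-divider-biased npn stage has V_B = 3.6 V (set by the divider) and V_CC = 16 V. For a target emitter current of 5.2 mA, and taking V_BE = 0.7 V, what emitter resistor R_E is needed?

R_E ≈ 0.56 kΩ

V_E = V_B − V_BE = 3.6 − 0.7 = 2.9 V.
R_E = V_E / I_E = 2.9 / 5.2 = 0.558 kΩ.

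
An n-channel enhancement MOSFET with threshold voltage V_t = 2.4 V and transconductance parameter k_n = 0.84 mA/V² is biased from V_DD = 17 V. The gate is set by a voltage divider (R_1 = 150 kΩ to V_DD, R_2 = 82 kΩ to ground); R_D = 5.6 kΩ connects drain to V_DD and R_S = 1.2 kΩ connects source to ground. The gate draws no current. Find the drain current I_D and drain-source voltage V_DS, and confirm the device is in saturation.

V_G = V_DD·R_2/(R_1+R_2) = 17×82/232 = 6.01 V.
Assume saturation: I_D = (k_n/2)(V_GS − V_t)² with V_GS = V_G − I_D·R_S = 6.01 − 1.2·I_D.
Substituting gives 0.605·I_D² − 4.64·I_D + 5.47 = 0, with roots I_D = 1.46 or 6.21 mA.
The root I_D = 6.21 mA gives V_GS = -1.45 V ≤ V_t, so take I_D = 1.46 mA.
Then V_GS = 4.26 V and V_DS = V_DD − I_D(R_D+R_S) = 17 − 1.46×6.8 = 7.1 V.
Saturation requires V_DS ≥ V_GS − V_t = 1.86 V; 7.1 ≥ 1.86 ✓.

I_D ≈ 1.5 mA, V_DS ≈ 7.1 V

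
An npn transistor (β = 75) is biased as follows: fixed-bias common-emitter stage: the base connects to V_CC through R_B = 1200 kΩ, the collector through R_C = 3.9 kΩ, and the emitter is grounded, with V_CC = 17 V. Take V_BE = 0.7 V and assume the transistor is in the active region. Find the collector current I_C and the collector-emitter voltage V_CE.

I_C ≈ 1 mA, V_CE ≈ 13 V

Base loop: V_CC = I_B·R_B + V_BE, so I_B = (17 − 0.7)/1200 kΩ = 0.0136 mA.
In the active region I_C = β·I_B = 75 × 0.0136 = 1.02 mA.
Collector loop: V_CE = V_CC − I_C·R_C = 17 − 1.02×3.9 = 13 V.
Since V_CE = 13 V > V_CE(sat) ≈ 0.2 V, the transistor is in the active region as assumed.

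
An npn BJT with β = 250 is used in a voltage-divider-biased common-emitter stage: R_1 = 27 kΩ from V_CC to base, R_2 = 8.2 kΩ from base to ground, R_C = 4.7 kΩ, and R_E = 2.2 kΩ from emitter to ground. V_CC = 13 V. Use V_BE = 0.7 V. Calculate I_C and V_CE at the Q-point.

I_C ≈ 1 mA, V_CE ≈ 5.8 V

Thevenize the base divider: V_Th = V_CC·R_2/(R_1+R_2) = 13×8.2/35.2 = 3.03 V, R_Th = R_1‖R_2 = 6.29 kΩ.
Base-emitter loop: V_Th = I_B·R_Th + V_BE + (β+1)I_B·R_E, so I_B = (3.03 − 0.7) / (6.29 + 251×2.2) = 0.00417 mA.
I_C = β·I_B = 250×0.00417 = 1.04 mA, and I_E = (β+1)I_B = 1.05 mA.
V_CE = V_CC − I_C·R_C − I_E·R_E = 13 − 1.04×4.7 − 1.05×2.2 = 5.8 V.
V_CE = 5.8 V > 0.2 V confirms active-region operation.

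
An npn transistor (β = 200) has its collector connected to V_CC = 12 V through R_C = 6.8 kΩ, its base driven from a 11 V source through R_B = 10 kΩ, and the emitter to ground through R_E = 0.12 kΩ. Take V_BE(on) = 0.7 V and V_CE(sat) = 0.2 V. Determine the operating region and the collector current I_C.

saturation; I_C ≈ 1.7 mA

Assume active: I_B = (11 − 0.7)/(10 + 201×0.12) = 0.302 mA, I_C = β·I_B = 60.4 mA.
Then V_CE = 12 − 60.4×6.8 − 60.7×0.12 = -406 V < 0.2 V — the active assumption fails.
Re-solve with V_CE = 0.2 V. KCL at the emitter: V_E/R_E = (V_BB−0.7−V_E)/R_B + (V_CC−0.2−V_E)/R_C, giving V_E = 0.322 V.
I_C = (V_CC − 0.2 − V_E)/R_C = (11.8 − 0.322)/6.8 = 1.69 mA.
Check: I_B = (10.3 − 0.322)/10 = 0.998 mA, and β·I_B = 200 mA > I_C, confirming saturation.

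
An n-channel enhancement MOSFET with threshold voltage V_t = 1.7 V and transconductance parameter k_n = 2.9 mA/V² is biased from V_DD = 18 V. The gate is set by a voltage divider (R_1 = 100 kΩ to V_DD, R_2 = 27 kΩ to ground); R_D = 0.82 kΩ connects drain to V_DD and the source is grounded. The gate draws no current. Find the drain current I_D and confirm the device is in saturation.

I_D ≈ 6.6 mA

V_G = V_DD·R_2/(R_1+R_2) = 18×27/127 = 3.83 V. With the source grounded, V_GS = V_G = 3.83 V.
Assume saturation: I_D = (k_n/2)(V_GS − V_t)² = (2.9/2)×(3.83 − 1.7)² = 1.45×2.13² = 6.56 mA.
V_DS = V_DD − I_D·R_D = 18 − 6.56×0.82 = 12.6 V.
Saturation requires V_DS ≥ V_GS − V_t = 2.13 V; 12.6 ≥ 2.13 ✓.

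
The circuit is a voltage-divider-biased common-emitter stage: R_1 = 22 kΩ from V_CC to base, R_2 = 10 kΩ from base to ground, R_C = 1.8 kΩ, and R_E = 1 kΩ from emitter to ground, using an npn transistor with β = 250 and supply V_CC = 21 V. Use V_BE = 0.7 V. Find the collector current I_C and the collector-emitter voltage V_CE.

I_C ≈ 5.7 mA, V_CE ≈ 5.1 V

Thevenize the base divider: V_Th = V_CC·R_2/(R_1+R_2) = 21×10/32 = 6.56 V, R_Th = R_1‖R_2 = 6.88 kΩ.
Base-emitter loop: V_Th = I_B·R_Th + V_BE + (β+1)I_B·R_E, so I_B = (6.56 − 0.7) / (6.88 + 251×1) = 0.0227 mA.
I_C = β·I_B = 250×0.0227 = 5.68 mA, and I_E = (β+1)I_B = 5.71 mA.
V_CE = V_CC − I_C·R_C − I_E·R_E = 21 − 5.68×1.8 − 5.71×1 = 5.06 V.
V_CE = 5.06 V > 0.2 V confirms active-region operation.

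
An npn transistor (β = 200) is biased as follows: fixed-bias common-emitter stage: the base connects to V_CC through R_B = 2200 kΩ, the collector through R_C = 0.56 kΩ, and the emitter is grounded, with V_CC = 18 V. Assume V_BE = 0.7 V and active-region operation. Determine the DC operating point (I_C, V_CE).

I_C ≈ 1.6 mA, V_CE ≈ 17 V

Base loop: V_CC = I_B·R_B + V_BE, so I_B = (18 − 0.7)/2200 kΩ = 0.00786 mA.
In the active region I_C = β·I_B = 200 × 0.00786 = 1.57 mA.
Collector loop: V_CE = V_CC − I_C·R_C = 18 − 1.57×0.56 = 17.1 V.
Since V_CE = 17.1 V > V_CE(sat) ≈ 0.2 V, the transistor is in the active region as assumed.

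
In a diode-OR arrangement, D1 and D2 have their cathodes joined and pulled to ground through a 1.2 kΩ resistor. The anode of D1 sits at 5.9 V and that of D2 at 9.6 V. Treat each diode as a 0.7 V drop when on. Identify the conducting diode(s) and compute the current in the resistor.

Assume both conduct. Then node N would need to be at both 5.9−0.7 = 5.2 V and 9.6−0.7 = 8.9 V, which is impossible.
Assume only D2 conducts: V_N = 9.6 − 0.7 = 8.9 V, so I_R = 8.9/1.2 = 7.42 mA.
Check D1: its anode-to-cathode voltage is 5.9 − 8.9 = -3 V < 0.7 V, so it is off. The assumption is consistent.

Only D2 conducts; I_R ≈ 7.4 mA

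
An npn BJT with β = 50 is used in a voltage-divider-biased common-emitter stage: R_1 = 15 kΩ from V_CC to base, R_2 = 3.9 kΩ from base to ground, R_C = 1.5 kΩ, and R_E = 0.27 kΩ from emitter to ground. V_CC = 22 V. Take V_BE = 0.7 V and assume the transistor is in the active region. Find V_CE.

Thevenize the base divider: V_Th = V_CC·R_2/(R_1+R_2) = 22×3.9/18.9 = 4.54 V, R_Th = R_1‖R_2 = 3.1 kΩ.
Base-emitter loop: V_Th = I_B·R_Th + V_BE + (β+1)I_B·R_E, so I_B = (4.54 − 0.7) / (3.1 + 51×0.27) = 0.228 mA.
I_C = β·I_B = 50×0.228 = 11.4 mA, and I_E = (β+1)I_B = 11.6 mA.
V_CE = V_CC − I_C·R_C − I_E·R_E = 22 − 11.4×1.5 − 11.6×0.27 = 1.79 V.
V_CE = 1.79 V > 0.2 V confirms active-region operation.

V_CE ≈ 1.8 V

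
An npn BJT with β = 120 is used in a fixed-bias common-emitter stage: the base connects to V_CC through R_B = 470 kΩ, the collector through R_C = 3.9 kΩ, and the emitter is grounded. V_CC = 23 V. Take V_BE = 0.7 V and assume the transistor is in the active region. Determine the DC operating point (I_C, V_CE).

I_C ≈ 5.7 mA, V_CE ≈ 0.79 V

Base loop: V_CC = I_B·R_B + V_BE, so I_B = (23 − 0.7)/470 kΩ = 0.0474 mA.
In the active region I_C = β·I_B = 120 × 0.0474 = 5.69 mA.
Collector loop: V_CE = V_CC − I_C·R_C = 23 − 5.69×3.9 = 0.795 V.
Since V_CE = 0.795 V > V_CE(sat) ≈ 0.2 V, the transistor is in the active region as assumed.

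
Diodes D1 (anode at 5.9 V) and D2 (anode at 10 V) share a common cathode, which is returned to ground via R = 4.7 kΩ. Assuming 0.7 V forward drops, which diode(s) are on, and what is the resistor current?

Only D2 conducts; I_R ≈ 2 mA

Assume both conduct. Then node N would need to be at both 5.9−0.7 = 5.2 V and 10−0.7 = 9.3 V, which is impossible.
Assume only D2 conducts: V_N = 10 − 0.7 = 9.3 V, so I_R = 9.3/4.7 = 1.98 mA.
Check D1: its anode-to-cathode voltage is 5.9 − 9.3 = -3.4 V < 0.7 V, so it is off. The assumption is consistent.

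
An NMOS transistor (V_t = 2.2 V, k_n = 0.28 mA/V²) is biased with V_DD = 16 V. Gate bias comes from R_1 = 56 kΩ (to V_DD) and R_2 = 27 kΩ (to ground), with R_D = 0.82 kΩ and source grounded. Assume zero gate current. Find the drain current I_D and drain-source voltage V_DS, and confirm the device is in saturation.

V_G = V_DD·R_2/(R_1+R_2) = 16×27/83 = 5.2 V. With the source grounded, V_GS = V_G = 5.2 V.
Assume saturation: I_D = (k_n/2)(V_GS − V_t)² = (0.28/2)×(5.2 − 2.2)² = 0.14×3² = 1.26 mA.
V_DS = V_DD − I_D·R_D = 16 − 1.26×0.82 = 15 V.
Saturation requires V_DS ≥ V_GS − V_t = 3 V; 15 ≥ 3 ✓.

I_D ≈ 1.3 mA, V_DS ≈ 15 V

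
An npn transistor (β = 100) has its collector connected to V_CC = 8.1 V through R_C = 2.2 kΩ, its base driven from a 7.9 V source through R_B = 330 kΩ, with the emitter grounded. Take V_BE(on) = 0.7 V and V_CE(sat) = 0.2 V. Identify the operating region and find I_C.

Assume active. Base-emitter loop: I_B = (V_BB − V_BE)/R_B = (7.9 − 0.7)/330 = 0.0218 mA.
I_C = β·I_B = 100×0.0218 = 2.18 mA.
V_CE = V_CC − I_C·R_C = 8.1 − 2.18×2.2 = 3.3 V > V_CE(sat), so the active-region assumption holds.

active; I_C ≈ 2.2 mA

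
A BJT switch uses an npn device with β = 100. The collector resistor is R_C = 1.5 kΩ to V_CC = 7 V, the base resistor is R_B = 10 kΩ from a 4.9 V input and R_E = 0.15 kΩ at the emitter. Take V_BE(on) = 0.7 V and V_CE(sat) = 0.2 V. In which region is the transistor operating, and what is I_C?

saturation; I_C ≈ 4.1 mA

Assume active: I_B = (4.9 − 0.7)/(10 + 101×0.15) = 0.167 mA, I_C = β·I_B = 16.7 mA.
Then V_CE = 7 − 16.7×1.5 − 16.9×0.15 = -20.6 V < 0.2 V — the active assumption fails.
Re-solve with V_CE = 0.2 V. KCL at the emitter: V_E/R_E = (V_BB−0.7−V_E)/R_B + (V_CC−0.2−V_E)/R_C, giving V_E = 0.666 V.
I_C = (V_CC − 0.2 − V_E)/R_C = (6.8 − 0.666)/1.5 = 4.09 mA.
Check: I_B = (4.2 − 0.666)/10 = 0.353 mA, and β·I_B = 35.3 mA > I_C, confirming saturation.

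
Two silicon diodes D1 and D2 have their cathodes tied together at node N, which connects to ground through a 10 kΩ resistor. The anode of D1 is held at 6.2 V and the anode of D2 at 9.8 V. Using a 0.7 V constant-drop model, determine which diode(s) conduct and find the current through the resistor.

Only D2 conducts; I_R ≈ 0.91 mA

Assume both conduct. Then node N would need to be at both 6.2−0.7 = 5.5 V and 9.8−0.7 = 9.1 V, which is impossible.
Assume only D2 conducts: V_N = 9.8 − 0.7 = 9.1 V, so I_R = 9.1/10 = 0.91 mA.
Check D1: its anode-to-cathode voltage is 6.2 − 9.1 = -2.9 V < 0.7 V, so it is off. The assumption is consistent.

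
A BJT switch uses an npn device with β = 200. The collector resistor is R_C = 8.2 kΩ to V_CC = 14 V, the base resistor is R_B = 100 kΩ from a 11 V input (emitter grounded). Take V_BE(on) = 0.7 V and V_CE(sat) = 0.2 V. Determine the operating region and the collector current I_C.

saturation; I_C ≈ 1.7 mA

Assume active: I_B = (11 − 0.7)/100 = 0.103 mA, giving I_C = β·I_B = 20.6 mA.
But then V_CE = 14 − 20.6×8.2 = -155 V < V_CE(sat) = 0.2 V — impossible in the active region.
So the transistor is saturated. With V_CE = 0.2 V, I_C = (V_CC − 0.2)/R_C = 13.8/8.2 = 1.68 mA.
Check: β·I_B = 20.6 mA > I_C = 1.68 mA, confirming saturation.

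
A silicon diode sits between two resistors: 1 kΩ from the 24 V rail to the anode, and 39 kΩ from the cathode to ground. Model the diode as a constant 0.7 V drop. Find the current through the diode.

The two resistors are in series with the diode, so KVL gives 24 = I·1 + 0.7 + I·39.
I = (24 − 0.7) / (1 + 39) kΩ = 23.3 / 40 = 0.583 mA.

I ≈ 0.58 mA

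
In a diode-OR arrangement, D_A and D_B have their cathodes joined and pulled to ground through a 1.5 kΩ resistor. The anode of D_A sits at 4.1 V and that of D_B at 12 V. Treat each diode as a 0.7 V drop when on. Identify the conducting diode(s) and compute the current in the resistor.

Only D_B conducts; I_R ≈ 7.5 mA

Assume both conduct. Then node N would need to be at both 4.1−0.7 = 3.4 V and 12−0.7 = 11.3 V, which is impossible.
Assume only D_B conducts: V_N = 12 − 0.7 = 11.3 V, so I_R = 11.3/1.5 = 7.53 mA.
Check D_A: its anode-to-cathode voltage is 4.1 − 11.3 = -7.2 V < 0.7 V, so it is off. The assumption is consistent.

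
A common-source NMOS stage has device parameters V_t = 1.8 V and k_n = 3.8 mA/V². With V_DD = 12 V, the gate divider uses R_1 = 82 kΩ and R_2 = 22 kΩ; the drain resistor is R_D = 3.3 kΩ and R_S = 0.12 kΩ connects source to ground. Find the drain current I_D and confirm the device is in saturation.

I_D ≈ 0.79 mA

V_G = V_DD·R_2/(R_1+R_2) = 12×22/104 = 2.54 V.
Assume saturation: I_D = (k_n/2)(V_GS − V_t)² with V_GS = V_G − I_D·R_S = 2.54 − 0.12·I_D.
Substituting gives 0.0274·I_D² − 1.34·I_D + 1.04 = 0, with roots I_D = 0.788 or 48.1 mA.
The root I_D = 48.1 mA gives V_GS = -3.23 V ≤ V_t, so take I_D = 0.788 mA.
Then V_GS = 2.44 V and V_DS = V_DD − I_D(R_D+R_S) = 12 − 0.788×3.42 = 9.31 V.
Saturation requires V_DS ≥ V_GS − V_t = 0.644 V; 9.31 ≥ 0.644 ✓.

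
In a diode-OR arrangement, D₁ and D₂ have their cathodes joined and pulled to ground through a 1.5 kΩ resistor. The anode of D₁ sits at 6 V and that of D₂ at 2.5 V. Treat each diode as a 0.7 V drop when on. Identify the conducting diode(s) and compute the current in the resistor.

Assume both conduct. Then node N would need to be at both 6−0.7 = 5.3 V and 2.5−0.7 = 1.8 V, which is impossible.
Assume only D₁ conducts: V_N = 6 − 0.7 = 5.3 V, so I_R = 5.3/1.5 = 3.53 mA.
Check D₂: its anode-to-cathode voltage is 2.5 − 5.3 = -2.8 V < 0.7 V, so it is off. The assumption is consistent.

Only D₁ conducts; I_R ≈ 3.5 mA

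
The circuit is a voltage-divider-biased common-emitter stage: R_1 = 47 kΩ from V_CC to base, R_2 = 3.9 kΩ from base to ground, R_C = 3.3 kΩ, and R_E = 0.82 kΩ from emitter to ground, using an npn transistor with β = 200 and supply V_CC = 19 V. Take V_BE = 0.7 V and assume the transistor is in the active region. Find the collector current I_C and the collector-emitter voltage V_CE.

Thevenize the base divider: V_Th = V_CC·R_2/(R_1+R_2) = 19×3.9/50.9 = 1.46 V, R_Th = R_1‖R_2 = 3.6 kΩ.
Base-emitter loop: V_Th = I_B·R_Th + V_BE + (β+1)I_B·R_E, so I_B = (1.46 − 0.7) / (3.6 + 201×0.82) = 0.00449 mA.
I_C = β·I_B = 200×0.00449 = 0.898 mA, and I_E = (β+1)I_B = 0.902 mA.
V_CE = V_CC − I_C·R_C − I_E·R_E = 19 − 0.898×3.3 − 0.902×0.82 = 15.3 V.
V_CE = 15.3 V > 0.2 V confirms active-region operation.

I_C ≈ 0.9 mA, V_CE ≈ 15 V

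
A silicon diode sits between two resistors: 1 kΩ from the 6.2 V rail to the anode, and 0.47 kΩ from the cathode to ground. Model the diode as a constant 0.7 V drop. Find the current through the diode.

The two resistors are in series with the diode, so KVL gives 6.2 = I·1 + 0.7 + I·0.47.
I = (6.2 − 0.7) / (1 + 0.47) kΩ = 5.5 / 1.47 = 3.74 mA.

I ≈ 3.7 mA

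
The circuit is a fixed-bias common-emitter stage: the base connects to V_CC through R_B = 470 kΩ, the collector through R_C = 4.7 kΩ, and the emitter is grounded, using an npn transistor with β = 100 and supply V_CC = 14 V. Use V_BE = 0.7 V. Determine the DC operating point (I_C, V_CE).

I_C ≈ 2.8 mA, V_CE ≈ 0.7 V

Base loop: V_CC = I_B·R_B + V_BE, so I_B = (14 − 0.7)/470 kΩ = 0.0283 mA.
In the active region I_C = β·I_B = 100 × 0.0283 = 2.83 mA.
Collector loop: V_CE = V_CC − I_C·R_C = 14 − 2.83×4.7 = 0.7 V.
Since V_CE = 0.7 V > V_CE(sat) ≈ 0.2 V, the transistor is in the active region as assumed.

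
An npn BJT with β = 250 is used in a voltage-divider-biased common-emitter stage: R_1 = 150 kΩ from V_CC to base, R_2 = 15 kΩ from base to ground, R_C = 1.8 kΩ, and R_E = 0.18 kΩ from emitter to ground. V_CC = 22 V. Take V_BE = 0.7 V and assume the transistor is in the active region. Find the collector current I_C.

I_C ≈ 5.5 mA

Thevenize the base divider: V_Th = V_CC·R_2/(R_1+R_2) = 22×15/165 = 2 V, R_Th = R_1‖R_2 = 13.6 kΩ.
Base-emitter loop: V_Th = I_B·R_Th + V_BE + (β+1)I_B·R_E, so I_B = (2 − 0.7) / (13.6 + 251×0.18) = 0.0221 mA.
I_C = β·I_B = 250×0.0221 = 5.53 mA, and I_E = (β+1)I_B = 5.55 mA.
V_CE = V_CC − I_C·R_C − I_E·R_E = 22 − 5.53×1.8 − 5.55×0.18 = 11.1 V.
V_CE = 11.1 V > 0.2 V confirms active-region operation.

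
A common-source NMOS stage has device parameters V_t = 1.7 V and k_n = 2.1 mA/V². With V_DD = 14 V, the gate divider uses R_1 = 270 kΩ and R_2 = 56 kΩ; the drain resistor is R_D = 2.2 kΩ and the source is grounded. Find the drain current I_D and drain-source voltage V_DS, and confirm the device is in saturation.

V_G = V_DD·R_2/(R_1+R_2) = 14×56/326 = 2.4 V. With the source grounded, V_GS = V_G = 2.4 V.
Assume saturation: I_D = (k_n/2)(V_GS − V_t)² = (2.1/2)×(2.4 − 1.7)² = 1.05×0.705² = 0.522 mA.
V_DS = V_DD − I_D·R_D = 14 − 0.522×2.2 = 12.9 V.
Saturation requires V_DS ≥ V_GS − V_t = 0.705 V; 12.9 ≥ 0.705 ✓.

I_D ≈ 0.52 mA, V_DS ≈ 13 V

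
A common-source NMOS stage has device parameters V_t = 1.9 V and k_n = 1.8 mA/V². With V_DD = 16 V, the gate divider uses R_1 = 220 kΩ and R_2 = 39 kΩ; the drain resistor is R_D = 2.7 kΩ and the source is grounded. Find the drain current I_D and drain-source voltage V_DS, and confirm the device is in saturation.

V_G = V_DD·R_2/(R_1+R_2) = 16×39/259 = 2.41 V. With the source grounded, V_GS = V_G = 2.41 V.
Assume saturation: I_D = (k_n/2)(V_GS − V_t)² = (1.8/2)×(2.41 − 1.9)² = 0.9×0.509² = 0.233 mA.
V_DS = V_DD − I_D·R_D = 16 − 0.233×2.7 = 15.4 V.
Saturation requires V_DS ≥ V_GS − V_t = 0.509 V; 15.4 ≥ 0.509 ✓.

I_D ≈ 0.23 mA, V_DS ≈ 15 V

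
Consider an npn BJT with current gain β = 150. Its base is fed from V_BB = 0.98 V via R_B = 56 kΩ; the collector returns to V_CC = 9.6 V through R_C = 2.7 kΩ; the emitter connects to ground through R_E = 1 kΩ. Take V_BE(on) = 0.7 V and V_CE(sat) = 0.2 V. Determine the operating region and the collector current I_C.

Assume active. Base-emitter loop: I_B = (V_BB − V_BE)/(R_B + (β+1)R_E) = (0.98 − 0.7)/(56 + 151×1) = 0.00135 mA.
I_C = β·I_B = 150×0.00135 = 0.203 mA.
V_CE = V_CC − I_C·R_C − I_E·R_E = 9.6 − 0.203×2.7 − 0.204×1 = 8.85 V > V_CE(sat), so the active-region assumption holds.

active; I_C ≈ 0.2 mA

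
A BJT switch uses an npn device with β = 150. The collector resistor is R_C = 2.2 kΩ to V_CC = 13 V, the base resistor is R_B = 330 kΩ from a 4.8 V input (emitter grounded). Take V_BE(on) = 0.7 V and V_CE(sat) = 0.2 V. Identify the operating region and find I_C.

Assume active. Base-emitter loop: I_B = (V_BB − V_BE)/R_B = (4.8 − 0.7)/330 = 0.0124 mA.
I_C = β·I_B = 150×0.0124 = 1.86 mA.
V_CE = V_CC − I_C·R_C = 13 − 1.86×2.2 = 8.9 V > V_CE(sat), so the active-region assumption holds.

active; I_C ≈ 1.9 mA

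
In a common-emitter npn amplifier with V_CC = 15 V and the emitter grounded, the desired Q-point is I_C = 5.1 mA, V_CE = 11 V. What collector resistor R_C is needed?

R_C ≈ 0.78 kΩ

Collector loop: V_CC = I_C·R_C + V_CE.
R_C = (V_CC − V_CE)/I_C = (15 − 11)/5.1 = 0.784 kΩ.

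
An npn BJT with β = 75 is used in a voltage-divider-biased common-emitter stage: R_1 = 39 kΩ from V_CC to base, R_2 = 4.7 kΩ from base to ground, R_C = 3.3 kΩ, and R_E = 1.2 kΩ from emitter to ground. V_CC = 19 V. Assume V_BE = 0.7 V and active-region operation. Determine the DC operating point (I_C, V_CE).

Thevenize the base divider: V_Th = V_CC·R_2/(R_1+R_2) = 19×4.7/43.7 = 2.04 V, R_Th = R_1‖R_2 = 4.19 kΩ.
Base-emitter loop: V_Th = I_B·R_Th + V_BE + (β+1)I_B·R_E, so I_B = (2.04 − 0.7) / (4.19 + 76×1.2) = 0.0141 mA.
I_C = β·I_B = 75×0.0141 = 1.06 mA, and I_E = (β+1)I_B = 1.07 mA.
V_CE = V_CC − I_C·R_C − I_E·R_E = 19 − 1.06×3.3 − 1.07×1.2 = 14.2 V.
V_CE = 14.2 V > 0.2 V confirms active-region operation.

I_C ≈ 1.1 mA, V_CE ≈ 14 V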